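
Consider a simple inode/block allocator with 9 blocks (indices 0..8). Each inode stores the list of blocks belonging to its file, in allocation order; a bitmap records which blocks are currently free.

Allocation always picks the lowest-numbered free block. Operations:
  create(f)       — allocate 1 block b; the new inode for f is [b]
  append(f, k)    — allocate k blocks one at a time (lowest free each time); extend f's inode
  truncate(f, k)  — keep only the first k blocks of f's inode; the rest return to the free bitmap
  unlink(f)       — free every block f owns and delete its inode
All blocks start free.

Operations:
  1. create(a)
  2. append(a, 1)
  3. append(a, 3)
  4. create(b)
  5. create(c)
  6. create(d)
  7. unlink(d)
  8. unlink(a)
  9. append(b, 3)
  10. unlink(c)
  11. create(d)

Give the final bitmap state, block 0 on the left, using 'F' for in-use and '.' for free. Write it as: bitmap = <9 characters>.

bitmap = FFFF.F...

after create(a) → a:[0]  free=[F........]
after append(a, 1) → a:[0, 1]  free=[FF.......]
after append(a, 3) → a:[0, 1, 2, 3, 4]  free=[FFFFF....]
after create(b) → a:[0, 1, 2, 3, 4], b:[5]  free=[FFFFFF...]
after create(c) → a:[0, 1, 2, 3, 4], b:[5], c:[6]  free=[FFFFFFF..]
after create(d) → a:[0, 1, 2, 3, 4], b:[5], c:[6], d:[7]  free=[FFFFFFFF.]
after unlink(d) → a:[0, 1, 2, 3, 4], b:[5], c:[6]  free=[FFFFFFF..]
after unlink(a) → b:[5], c:[6]  free=[.....FF..]
after append(b, 3) → b:[5, 0, 1, 2], c:[6]  free=[FFF..FF..]
after unlink(c) → b:[5, 0, 1, 2]  free=[FFF..F...]
after create(d) → b:[5, 0, 1, 2], d:[3]  free=[FFFF.F...]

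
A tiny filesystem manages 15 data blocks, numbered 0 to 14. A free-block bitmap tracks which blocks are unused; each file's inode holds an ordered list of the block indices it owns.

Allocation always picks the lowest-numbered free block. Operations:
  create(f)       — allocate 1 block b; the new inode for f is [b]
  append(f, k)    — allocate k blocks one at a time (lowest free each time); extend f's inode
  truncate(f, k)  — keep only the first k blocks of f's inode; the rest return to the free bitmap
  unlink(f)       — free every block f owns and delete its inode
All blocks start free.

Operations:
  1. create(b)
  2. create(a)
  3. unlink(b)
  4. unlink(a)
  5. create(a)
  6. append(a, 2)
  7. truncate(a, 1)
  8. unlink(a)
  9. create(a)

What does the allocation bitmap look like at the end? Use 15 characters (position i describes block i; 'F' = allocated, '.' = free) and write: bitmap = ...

bitmap = F..............

[1] create(b) — b=0 (map F..............)
[2] create(a) — a=1 b=0 (map FF.............)
[3] unlink(b) — a=1 (map .F.............)
[4] unlink(a) —  (map ...............)
[5] create(a) — a=0 (map F..............)
[6] append(a, 2) — a=0,1,2 (map FFF............)
[7] truncate(a, 1) — a=0 (map F..............)
[8] unlink(a) —  (map ...............)
[9] create(a) — a=0 (map F..............)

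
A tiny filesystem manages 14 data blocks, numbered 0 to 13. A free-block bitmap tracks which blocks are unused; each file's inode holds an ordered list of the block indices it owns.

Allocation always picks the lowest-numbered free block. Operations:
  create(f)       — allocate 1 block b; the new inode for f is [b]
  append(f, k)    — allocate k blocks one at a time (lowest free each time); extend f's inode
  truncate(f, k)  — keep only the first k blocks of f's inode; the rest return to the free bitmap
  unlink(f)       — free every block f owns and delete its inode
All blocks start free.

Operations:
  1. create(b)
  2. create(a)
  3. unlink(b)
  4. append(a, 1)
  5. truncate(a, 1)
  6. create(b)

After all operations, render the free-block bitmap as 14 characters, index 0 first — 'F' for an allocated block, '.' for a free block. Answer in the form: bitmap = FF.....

bitmap = FF............

create(b): bitmap=F............. | b=[0]
create(a): bitmap=FF............ | a=[1] b=[0]
unlink(b): bitmap=.F............ | a=[1]
append(a, 1): bitmap=FF............ | a=[1, 0]
truncate(a, 1): bitmap=.F............ | a=[1]
create(b): bitmap=FF............ | a=[1] b=[0]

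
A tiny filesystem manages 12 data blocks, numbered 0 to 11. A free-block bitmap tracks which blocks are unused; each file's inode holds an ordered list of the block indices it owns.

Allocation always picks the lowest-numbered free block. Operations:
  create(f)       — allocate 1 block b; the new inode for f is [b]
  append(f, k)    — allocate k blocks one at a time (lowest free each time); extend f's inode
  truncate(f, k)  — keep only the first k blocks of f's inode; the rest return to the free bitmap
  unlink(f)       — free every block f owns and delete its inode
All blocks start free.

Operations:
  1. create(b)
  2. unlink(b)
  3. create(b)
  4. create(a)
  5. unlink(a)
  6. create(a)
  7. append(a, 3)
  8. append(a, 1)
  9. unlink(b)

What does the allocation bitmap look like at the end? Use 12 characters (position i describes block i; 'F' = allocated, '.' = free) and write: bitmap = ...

bitmap = .FFFFF......

after create(b) → b:[0]  free=[F...........]
after unlink(b) →   free=[............]
after create(b) → b:[0]  free=[F...........]
after create(a) → a:[1], b:[0]  free=[FF..........]
after unlink(a) → b:[0]  free=[F...........]
after create(a) → a:[1], b:[0]  free=[FF..........]
after append(a, 3) → a:[1, 2, 3, 4], b:[0]  free=[FFFFF.......]
after append(a, 1) → a:[1, 2, 3, 4, 5], b:[0]  free=[FFFFFF......]
after unlink(b) → a:[1, 2, 3, 4, 5]  free=[.FFFFF......]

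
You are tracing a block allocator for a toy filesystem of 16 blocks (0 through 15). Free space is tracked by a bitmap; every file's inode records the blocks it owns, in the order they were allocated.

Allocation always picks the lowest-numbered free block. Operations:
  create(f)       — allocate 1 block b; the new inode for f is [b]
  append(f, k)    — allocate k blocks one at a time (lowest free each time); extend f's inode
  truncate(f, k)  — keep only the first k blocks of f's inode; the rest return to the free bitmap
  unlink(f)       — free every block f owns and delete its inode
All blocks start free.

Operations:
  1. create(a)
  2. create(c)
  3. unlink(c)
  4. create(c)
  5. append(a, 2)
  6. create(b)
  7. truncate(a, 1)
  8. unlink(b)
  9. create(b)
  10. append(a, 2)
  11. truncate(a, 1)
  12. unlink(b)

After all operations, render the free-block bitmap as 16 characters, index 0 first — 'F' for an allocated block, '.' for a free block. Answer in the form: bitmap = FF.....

  1. create(a)  ⇒  F...............  {a→[0]}
  2. create(c)  ⇒  FF..............  {a→[0]; c→[1]}
  3. unlink(c)  ⇒  F...............  {a→[0]}
  4. create(c)  ⇒  FF..............  {a→[0]; c→[1]}
  5. append(a, 2)  ⇒  FFFF............  {a→[0, 2, 3]; c→[1]}
  6. create(b)  ⇒  FFFFF...........  {a→[0, 2, 3]; b→[4]; c→[1]}
  7. truncate(a, 1)  ⇒  FF..F...........  {a→[0]; b→[4]; c→[1]}
  8. unlink(b)  ⇒  FF..............  {a→[0]; c→[1]}
  9. create(b)  ⇒  FFF.............  {a→[0]; b→[2]; c→[1]}
  10. append(a, 2)  ⇒  FFFFF...........  {a→[0, 3, 4]; b→[2]; c→[1]}
  11. truncate(a, 1)  ⇒  FFF.............  {a→[0]; b→[2]; c→[1]}
  12. unlink(b)  ⇒  FF..............  {a→[0]; c→[1]}

bitmap = FF..............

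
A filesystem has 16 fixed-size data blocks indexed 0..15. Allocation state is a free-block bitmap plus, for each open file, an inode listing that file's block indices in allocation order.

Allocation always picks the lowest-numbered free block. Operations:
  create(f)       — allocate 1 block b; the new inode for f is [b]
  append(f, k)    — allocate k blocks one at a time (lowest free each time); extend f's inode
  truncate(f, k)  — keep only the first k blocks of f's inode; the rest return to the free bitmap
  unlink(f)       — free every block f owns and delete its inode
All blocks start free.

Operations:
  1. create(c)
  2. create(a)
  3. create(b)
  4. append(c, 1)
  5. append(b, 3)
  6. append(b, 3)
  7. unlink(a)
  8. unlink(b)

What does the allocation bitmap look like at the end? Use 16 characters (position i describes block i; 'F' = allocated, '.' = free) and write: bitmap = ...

bitmap = F..F............

  1. create(c)  ⇒  F...............  {c→[0]}
  2. create(a)  ⇒  FF..............  {a→[1]; c→[0]}
  3. create(b)  ⇒  FFF.............  {a→[1]; b→[2]; c→[0]}
  4. append(c, 1)  ⇒  FFFF............  {a→[1]; b→[2]; c→[0, 3]}
  5. append(b, 3)  ⇒  FFFFFFF.........  {a→[1]; b→[2, 4, 5, 6]; c→[0, 3]}
  6. append(b, 3)  ⇒  FFFFFFFFFF......  {a→[1]; b→[2, 4, 5, 6, 7, 8, 9]; c→[0, 3]}
  7. unlink(a)  ⇒  F.FFFFFFFF......  {b→[2, 4, 5, 6, 7, 8, 9]; c→[0, 3]}
  8. unlink(b)  ⇒  F..F............  {c→[0, 3]}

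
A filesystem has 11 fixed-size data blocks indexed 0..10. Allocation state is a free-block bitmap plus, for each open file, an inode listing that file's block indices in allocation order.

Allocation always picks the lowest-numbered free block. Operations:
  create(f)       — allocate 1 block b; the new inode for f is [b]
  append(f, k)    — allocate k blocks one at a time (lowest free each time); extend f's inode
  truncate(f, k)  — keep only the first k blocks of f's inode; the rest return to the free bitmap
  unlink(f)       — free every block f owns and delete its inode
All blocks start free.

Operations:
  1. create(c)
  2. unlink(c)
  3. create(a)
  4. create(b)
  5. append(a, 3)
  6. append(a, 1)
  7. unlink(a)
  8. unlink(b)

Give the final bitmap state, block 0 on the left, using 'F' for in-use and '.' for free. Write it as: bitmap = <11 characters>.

  1. create(c)  ⇒  F..........  {c→[0]}
  2. unlink(c)  ⇒  ...........  {}
  3. create(a)  ⇒  F..........  {a→[0]}
  4. create(b)  ⇒  FF.........  {a→[0]; b→[1]}
  5. append(a, 3)  ⇒  FFFFF......  {a→[0, 2, 3, 4]; b→[1]}
  6. append(a, 1)  ⇒  FFFFFF.....  {a→[0, 2, 3, 4, 5]; b→[1]}
  7. unlink(a)  ⇒  .F.........  {b→[1]}
  8. unlink(b)  ⇒  ...........  {}

bitmap = ...........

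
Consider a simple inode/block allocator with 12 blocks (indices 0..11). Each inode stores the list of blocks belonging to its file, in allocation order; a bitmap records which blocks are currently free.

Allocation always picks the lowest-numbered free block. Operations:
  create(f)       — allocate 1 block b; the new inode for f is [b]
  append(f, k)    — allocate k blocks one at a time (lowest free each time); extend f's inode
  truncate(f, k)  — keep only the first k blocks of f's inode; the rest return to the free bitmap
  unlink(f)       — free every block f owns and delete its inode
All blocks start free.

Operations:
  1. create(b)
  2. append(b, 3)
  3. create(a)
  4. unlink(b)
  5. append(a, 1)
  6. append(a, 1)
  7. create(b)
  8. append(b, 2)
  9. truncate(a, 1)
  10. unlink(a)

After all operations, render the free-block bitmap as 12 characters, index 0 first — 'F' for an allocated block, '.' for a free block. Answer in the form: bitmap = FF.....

create(b): bitmap=F........... | b=[0]
append(b, 3): bitmap=FFFF........ | b=[0, 1, 2, 3]
create(a): bitmap=FFFFF....... | a=[4] b=[0, 1, 2, 3]
unlink(b): bitmap=....F....... | a=[4]
append(a, 1): bitmap=F...F....... | a=[4, 0]
append(a, 1): bitmap=FF..F....... | a=[4, 0, 1]
create(b): bitmap=FFF.F....... | a=[4, 0, 1] b=[2]
append(b, 2): bitmap=FFFFFF...... | a=[4, 0, 1] b=[2, 3, 5]
truncate(a, 1): bitmap=..FFFF...... | a=[4] b=[2, 3, 5]
unlink(a): bitmap=..FF.F...... | b=[2, 3, 5]

bitmap = ..FF.F......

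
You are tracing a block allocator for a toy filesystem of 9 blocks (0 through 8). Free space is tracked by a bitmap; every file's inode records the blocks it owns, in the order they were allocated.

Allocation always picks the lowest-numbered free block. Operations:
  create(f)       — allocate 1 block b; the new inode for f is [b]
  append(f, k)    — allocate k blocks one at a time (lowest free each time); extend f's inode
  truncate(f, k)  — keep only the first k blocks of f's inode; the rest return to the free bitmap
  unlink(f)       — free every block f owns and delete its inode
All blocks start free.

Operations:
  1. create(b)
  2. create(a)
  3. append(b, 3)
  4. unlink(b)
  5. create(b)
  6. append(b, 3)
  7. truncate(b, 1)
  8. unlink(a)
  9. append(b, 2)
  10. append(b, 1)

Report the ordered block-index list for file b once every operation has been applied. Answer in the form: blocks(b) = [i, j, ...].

blocks(b) = [0, 1, 2, 3]

  1. create(b)  ⇒  F........  {b→[0]}
  2. create(a)  ⇒  FF.......  {a→[1]; b→[0]}
  3. append(b, 3)  ⇒  FFFFF....  {a→[1]; b→[0, 2, 3, 4]}
  4. unlink(b)  ⇒  .F.......  {a→[1]}
  5. create(b)  ⇒  FF.......  {a→[1]; b→[0]}
  6. append(b, 3)  ⇒  FFFFF....  {a→[1]; b→[0, 2, 3, 4]}
  7. truncate(b, 1)  ⇒  FF.......  {a→[1]; b→[0]}
  8. unlink(a)  ⇒  F........  {b→[0]}
  9. append(b, 2)  ⇒  FFF......  {b→[0, 1, 2]}
  10. append(b, 1)  ⇒  FFFF.....  {b→[0, 1, 2, 3]}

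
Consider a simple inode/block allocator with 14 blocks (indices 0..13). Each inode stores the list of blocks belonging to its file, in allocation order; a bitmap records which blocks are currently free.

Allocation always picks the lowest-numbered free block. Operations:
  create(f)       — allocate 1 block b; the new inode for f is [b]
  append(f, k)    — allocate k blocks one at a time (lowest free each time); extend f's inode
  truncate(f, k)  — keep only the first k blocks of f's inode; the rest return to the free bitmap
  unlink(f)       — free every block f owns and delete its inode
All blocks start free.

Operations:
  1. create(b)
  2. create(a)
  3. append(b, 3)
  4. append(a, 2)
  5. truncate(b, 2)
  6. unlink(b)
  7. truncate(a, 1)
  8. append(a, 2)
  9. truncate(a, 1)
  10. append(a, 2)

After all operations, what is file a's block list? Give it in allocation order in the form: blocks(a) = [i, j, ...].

blocks(a) = [1, 0, 2]

  1. create(b)  ⇒  F.............  {b→[0]}
  2. create(a)  ⇒  FF............  {a→[1]; b→[0]}
  3. append(b, 3)  ⇒  FFFFF.........  {a→[1]; b→[0, 2, 3, 4]}
  4. append(a, 2)  ⇒  FFFFFFF.......  {a→[1, 5, 6]; b→[0, 2, 3, 4]}
  5. truncate(b, 2)  ⇒  FFF..FF.......  {a→[1, 5, 6]; b→[0, 2]}
  6. unlink(b)  ⇒  .F...FF.......  {a→[1, 5, 6]}
  7. truncate(a, 1)  ⇒  .F............  {a→[1]}
  8. append(a, 2)  ⇒  FFF...........  {a→[1, 0, 2]}
  9. truncate(a, 1)  ⇒  .F............  {a→[1]}
  10. append(a, 2)  ⇒  FFF...........  {a→[1, 0, 2]}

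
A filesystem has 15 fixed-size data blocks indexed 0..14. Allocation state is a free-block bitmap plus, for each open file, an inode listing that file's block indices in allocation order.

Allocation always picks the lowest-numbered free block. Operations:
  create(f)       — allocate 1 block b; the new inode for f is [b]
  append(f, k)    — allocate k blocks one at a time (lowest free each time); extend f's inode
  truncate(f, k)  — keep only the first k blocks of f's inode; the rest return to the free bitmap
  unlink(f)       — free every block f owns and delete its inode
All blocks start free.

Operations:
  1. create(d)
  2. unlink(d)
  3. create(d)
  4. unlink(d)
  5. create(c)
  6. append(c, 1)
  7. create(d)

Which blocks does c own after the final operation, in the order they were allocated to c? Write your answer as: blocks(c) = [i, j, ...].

[1] create(d) — d=0 (map F..............)
[2] unlink(d) —  (map ...............)
[3] create(d) — d=0 (map F..............)
[4] unlink(d) —  (map ...............)
[5] create(c) — c=0 (map F..............)
[6] append(c, 1) — c=0,1 (map FF.............)
[7] create(d) — c=0,1 d=2 (map FFF............)

blocks(c) = [0, 1]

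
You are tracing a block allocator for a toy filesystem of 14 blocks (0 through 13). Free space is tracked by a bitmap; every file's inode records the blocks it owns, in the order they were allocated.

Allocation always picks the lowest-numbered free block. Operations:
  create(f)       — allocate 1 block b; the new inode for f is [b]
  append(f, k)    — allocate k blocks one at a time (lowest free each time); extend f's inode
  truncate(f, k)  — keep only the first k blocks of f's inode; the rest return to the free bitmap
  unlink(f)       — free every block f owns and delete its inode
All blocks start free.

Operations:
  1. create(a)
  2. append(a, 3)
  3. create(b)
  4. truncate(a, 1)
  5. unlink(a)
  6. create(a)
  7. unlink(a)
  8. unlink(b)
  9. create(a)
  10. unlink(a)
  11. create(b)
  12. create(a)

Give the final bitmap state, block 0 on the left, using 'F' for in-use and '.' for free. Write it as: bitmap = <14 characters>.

create(a): bitmap=F............. | a=[0]
append(a, 3): bitmap=FFFF.......... | a=[0, 1, 2, 3]
create(b): bitmap=FFFFF......... | a=[0, 1, 2, 3] b=[4]
truncate(a, 1): bitmap=F...F......... | a=[0] b=[4]
unlink(a): bitmap=....F......... | b=[4]
create(a): bitmap=F...F......... | a=[0] b=[4]
unlink(a): bitmap=....F......... | b=[4]
unlink(b): bitmap=.............. | 
create(a): bitmap=F............. | a=[0]
unlink(a): bitmap=.............. | 
create(b): bitmap=F............. | b=[0]
create(a): bitmap=FF............ | a=[1] b=[0]

bitmap = FF............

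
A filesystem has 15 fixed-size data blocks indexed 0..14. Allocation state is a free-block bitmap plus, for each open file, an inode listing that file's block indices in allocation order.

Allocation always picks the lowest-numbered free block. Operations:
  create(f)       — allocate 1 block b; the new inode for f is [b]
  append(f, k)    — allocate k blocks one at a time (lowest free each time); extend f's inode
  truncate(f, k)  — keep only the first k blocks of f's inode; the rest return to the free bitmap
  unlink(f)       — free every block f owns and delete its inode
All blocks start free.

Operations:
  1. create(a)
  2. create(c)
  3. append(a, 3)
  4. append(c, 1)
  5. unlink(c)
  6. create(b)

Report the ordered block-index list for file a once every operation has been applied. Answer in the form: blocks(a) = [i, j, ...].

[1] create(a) — a=0 (map F..............)
[2] create(c) — a=0 c=1 (map FF.............)
[3] append(a, 3) — a=0,2,3,4 c=1 (map FFFFF..........)
[4] append(c, 1) — a=0,2,3,4 c=1,5 (map FFFFFF.........)
[5] unlink(c) — a=0,2,3,4 (map F.FFF..........)
[6] create(b) — a=0,2,3,4 b=1 (map FFFFF..........)

blocks(a) = [0, 2, 3, 4]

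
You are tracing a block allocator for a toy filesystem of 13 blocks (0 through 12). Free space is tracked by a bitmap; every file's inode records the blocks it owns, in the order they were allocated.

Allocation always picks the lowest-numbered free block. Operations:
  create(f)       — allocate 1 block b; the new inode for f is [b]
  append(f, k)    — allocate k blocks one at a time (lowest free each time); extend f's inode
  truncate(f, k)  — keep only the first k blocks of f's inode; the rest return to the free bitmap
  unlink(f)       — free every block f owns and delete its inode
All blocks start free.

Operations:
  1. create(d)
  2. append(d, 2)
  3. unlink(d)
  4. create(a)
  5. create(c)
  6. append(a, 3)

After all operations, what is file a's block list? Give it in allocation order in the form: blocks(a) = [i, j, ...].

blocks(a) = [0, 2, 3, 4]

create(d): bitmap=F............ | d=[0]
append(d, 2): bitmap=FFF.......... | d=[0, 1, 2]
unlink(d): bitmap=............. | 
create(a): bitmap=F............ | a=[0]
create(c): bitmap=FF........... | a=[0] c=[1]
append(a, 3): bitmap=FFFFF........ | a=[0, 2, 3, 4] c=[1]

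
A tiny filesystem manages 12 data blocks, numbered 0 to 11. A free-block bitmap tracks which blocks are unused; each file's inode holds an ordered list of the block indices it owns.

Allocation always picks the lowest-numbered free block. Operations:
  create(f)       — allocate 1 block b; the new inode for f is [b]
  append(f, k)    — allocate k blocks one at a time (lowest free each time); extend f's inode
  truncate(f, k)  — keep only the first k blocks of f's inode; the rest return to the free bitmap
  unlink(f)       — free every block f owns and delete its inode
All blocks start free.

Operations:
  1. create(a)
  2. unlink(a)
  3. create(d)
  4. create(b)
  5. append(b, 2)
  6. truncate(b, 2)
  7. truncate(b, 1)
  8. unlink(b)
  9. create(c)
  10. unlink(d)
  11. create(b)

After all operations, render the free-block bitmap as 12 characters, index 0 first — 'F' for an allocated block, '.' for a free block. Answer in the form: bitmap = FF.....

bitmap = FF..........

create(a): bitmap=F........... | a=[0]
unlink(a): bitmap=............ | 
create(d): bitmap=F........... | d=[0]
create(b): bitmap=FF.......... | b=[1] d=[0]
append(b, 2): bitmap=FFFF........ | b=[1, 2, 3] d=[0]
truncate(b, 2): bitmap=FFF......... | b=[1, 2] d=[0]
truncate(b, 1): bitmap=FF.......... | b=[1] d=[0]
unlink(b): bitmap=F........... | d=[0]
create(c): bitmap=FF.......... | c=[1] d=[0]
unlink(d): bitmap=.F.......... | c=[1]
create(b): bitmap=FF.......... | b=[0] c=[1]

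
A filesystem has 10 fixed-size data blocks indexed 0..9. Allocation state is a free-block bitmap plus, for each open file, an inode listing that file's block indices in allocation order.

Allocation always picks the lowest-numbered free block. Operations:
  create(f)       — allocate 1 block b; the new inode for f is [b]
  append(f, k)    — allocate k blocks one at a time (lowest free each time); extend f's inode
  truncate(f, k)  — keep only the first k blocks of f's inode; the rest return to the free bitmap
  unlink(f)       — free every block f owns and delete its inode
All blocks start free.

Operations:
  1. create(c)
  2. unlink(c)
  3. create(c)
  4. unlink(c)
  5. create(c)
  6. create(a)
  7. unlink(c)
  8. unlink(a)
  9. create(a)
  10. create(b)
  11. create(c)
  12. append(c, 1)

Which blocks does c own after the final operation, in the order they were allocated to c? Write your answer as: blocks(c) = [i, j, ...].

blocks(c) = [2, 3]

after create(c) → c:[0]  free=[F.........]
after unlink(c) →   free=[..........]
after create(c) → c:[0]  free=[F.........]
after unlink(c) →   free=[..........]
after create(c) → c:[0]  free=[F.........]
after create(a) → a:[1], c:[0]  free=[FF........]
after unlink(c) → a:[1]  free=[.F........]
after unlink(a) →   free=[..........]
after create(a) → a:[0]  free=[F.........]
after create(b) → a:[0], b:[1]  free=[FF........]
after create(c) → a:[0], b:[1], c:[2]  free=[FFF.......]
after append(c, 1) → a:[0], b:[1], c:[2, 3]  free=[FFFF......]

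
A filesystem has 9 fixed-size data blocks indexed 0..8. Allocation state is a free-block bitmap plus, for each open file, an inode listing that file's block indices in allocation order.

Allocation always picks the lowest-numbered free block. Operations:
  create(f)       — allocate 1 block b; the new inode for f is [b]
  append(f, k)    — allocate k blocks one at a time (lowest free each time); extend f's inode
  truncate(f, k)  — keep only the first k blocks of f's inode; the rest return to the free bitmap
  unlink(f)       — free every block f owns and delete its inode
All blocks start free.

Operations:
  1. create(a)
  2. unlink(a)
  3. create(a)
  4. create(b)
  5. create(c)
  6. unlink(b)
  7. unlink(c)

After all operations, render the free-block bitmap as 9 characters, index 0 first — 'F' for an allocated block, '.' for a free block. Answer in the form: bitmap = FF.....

after create(a) → a:[0]  free=[F........]
after unlink(a) →   free=[.........]
after create(a) → a:[0]  free=[F........]
after create(b) → a:[0], b:[1]  free=[FF.......]
after create(c) → a:[0], b:[1], c:[2]  free=[FFF......]
after unlink(b) → a:[0], c:[2]  free=[F.F......]
after unlink(c) → a:[0]  free=[F........]

bitmap = F........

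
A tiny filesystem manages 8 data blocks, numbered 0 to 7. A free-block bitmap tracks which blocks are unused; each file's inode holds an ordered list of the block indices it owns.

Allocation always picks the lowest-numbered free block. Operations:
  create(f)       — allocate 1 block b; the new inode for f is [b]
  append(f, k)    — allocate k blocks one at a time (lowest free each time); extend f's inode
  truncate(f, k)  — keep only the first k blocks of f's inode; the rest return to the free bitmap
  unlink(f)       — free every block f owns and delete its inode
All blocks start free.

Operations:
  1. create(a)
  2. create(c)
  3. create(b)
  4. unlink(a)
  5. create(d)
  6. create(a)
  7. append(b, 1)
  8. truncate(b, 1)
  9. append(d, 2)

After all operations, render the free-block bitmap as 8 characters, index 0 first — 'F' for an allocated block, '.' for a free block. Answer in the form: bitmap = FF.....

bitmap = FFFFFF..

[1] create(a) — a=0 (map F.......)
[2] create(c) — a=0 c=1 (map FF......)
[3] create(b) — a=0 b=2 c=1 (map FFF.....)
[4] unlink(a) — b=2 c=1 (map .FF.....)
[5] create(d) — b=2 c=1 d=0 (map FFF.....)
[6] create(a) — a=3 b=2 c=1 d=0 (map FFFF....)
[7] append(b, 1) — a=3 b=2,4 c=1 d=0 (map FFFFF...)
[8] truncate(b, 1) — a=3 b=2 c=1 d=0 (map FFFF....)
[9] append(d, 2) — a=3 b=2 c=1 d=0,4,5 (map FFFFFF..)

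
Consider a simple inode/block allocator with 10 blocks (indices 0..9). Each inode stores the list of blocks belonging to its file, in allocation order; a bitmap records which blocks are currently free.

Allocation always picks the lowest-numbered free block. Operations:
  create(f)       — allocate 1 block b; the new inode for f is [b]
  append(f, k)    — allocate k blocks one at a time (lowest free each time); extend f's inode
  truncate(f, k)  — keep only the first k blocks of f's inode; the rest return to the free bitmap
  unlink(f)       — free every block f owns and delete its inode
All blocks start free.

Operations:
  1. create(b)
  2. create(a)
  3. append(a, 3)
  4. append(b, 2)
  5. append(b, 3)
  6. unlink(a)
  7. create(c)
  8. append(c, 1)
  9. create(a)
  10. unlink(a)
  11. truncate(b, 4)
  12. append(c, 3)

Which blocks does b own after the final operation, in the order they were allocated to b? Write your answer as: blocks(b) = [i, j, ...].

blocks(b) = [0, 5, 6, 7]

after create(b) → b:[0]  free=[F.........]
after create(a) → a:[1], b:[0]  free=[FF........]
after append(a, 3) → a:[1, 2, 3, 4], b:[0]  free=[FFFFF.....]
after append(b, 2) → a:[1, 2, 3, 4], b:[0, 5, 6]  free=[FFFFFFF...]
after append(b, 3) → a:[1, 2, 3, 4], b:[0, 5, 6, 7, 8, 9]  free=[FFFFFFFFFF]
after unlink(a) → b:[0, 5, 6, 7, 8, 9]  free=[F....FFFFF]
after create(c) → b:[0, 5, 6, 7, 8, 9], c:[1]  free=[FF...FFFFF]
after append(c, 1) → b:[0, 5, 6, 7, 8, 9], c:[1, 2]  free=[FFF..FFFFF]
after create(a) → a:[3], b:[0, 5, 6, 7, 8, 9], c:[1, 2]  free=[FFFF.FFFFF]
after unlink(a) → b:[0, 5, 6, 7, 8, 9], c:[1, 2]  free=[FFF..FFFFF]
after truncate(b, 4) → b:[0, 5, 6, 7], c:[1, 2]  free=[FFF..FFF..]
after append(c, 3) → b:[0, 5, 6, 7], c:[1, 2, 3, 4, 8]  free=[FFFFFFFFF.]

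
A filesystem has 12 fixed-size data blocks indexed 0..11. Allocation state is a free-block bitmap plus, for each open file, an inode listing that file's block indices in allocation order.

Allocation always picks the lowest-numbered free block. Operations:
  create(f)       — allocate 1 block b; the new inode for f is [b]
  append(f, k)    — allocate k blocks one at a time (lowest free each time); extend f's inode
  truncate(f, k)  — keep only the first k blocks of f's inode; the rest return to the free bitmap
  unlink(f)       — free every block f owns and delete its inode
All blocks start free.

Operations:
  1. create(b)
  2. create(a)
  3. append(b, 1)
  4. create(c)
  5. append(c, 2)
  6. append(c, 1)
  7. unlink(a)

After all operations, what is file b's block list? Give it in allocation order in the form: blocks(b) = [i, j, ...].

after create(b) → b:[0]  free=[F...........]
after create(a) → a:[1], b:[0]  free=[FF..........]
after append(b, 1) → a:[1], b:[0, 2]  free=[FFF.........]
after create(c) → a:[1], b:[0, 2], c:[3]  free=[FFFF........]
after append(c, 2) → a:[1], b:[0, 2], c:[3, 4, 5]  free=[FFFFFF......]
after append(c, 1) → a:[1], b:[0, 2], c:[3, 4, 5, 6]  free=[FFFFFFF.....]
after unlink(a) → b:[0, 2], c:[3, 4, 5, 6]  free=[F.FFFFF.....]

blocks(b) = [0, 2]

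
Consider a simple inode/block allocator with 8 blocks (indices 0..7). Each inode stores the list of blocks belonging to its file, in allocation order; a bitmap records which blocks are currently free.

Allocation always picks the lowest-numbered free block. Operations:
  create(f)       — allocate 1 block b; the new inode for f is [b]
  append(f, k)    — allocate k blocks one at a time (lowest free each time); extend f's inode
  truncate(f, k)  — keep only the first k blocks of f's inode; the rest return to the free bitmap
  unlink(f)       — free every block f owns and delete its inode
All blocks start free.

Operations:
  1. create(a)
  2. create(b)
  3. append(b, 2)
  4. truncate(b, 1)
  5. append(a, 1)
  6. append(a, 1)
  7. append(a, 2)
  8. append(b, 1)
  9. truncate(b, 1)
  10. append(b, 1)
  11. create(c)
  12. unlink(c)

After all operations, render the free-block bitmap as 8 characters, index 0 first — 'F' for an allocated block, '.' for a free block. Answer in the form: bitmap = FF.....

after create(a) → a:[0]  free=[F.......]
after create(b) → a:[0], b:[1]  free=[FF......]
after append(b, 2) → a:[0], b:[1, 2, 3]  free=[FFFF....]
after truncate(b, 1) → a:[0], b:[1]  free=[FF......]
after append(a, 1) → a:[0, 2], b:[1]  free=[FFF.....]
after append(a, 1) → a:[0, 2, 3], b:[1]  free=[FFFF....]
after append(a, 2) → a:[0, 2, 3, 4, 5], b:[1]  free=[FFFFFF..]
after append(b, 1) → a:[0, 2, 3, 4, 5], b:[1, 6]  free=[FFFFFFF.]
after truncate(b, 1) → a:[0, 2, 3, 4, 5], b:[1]  free=[FFFFFF..]
after append(b, 1) → a:[0, 2, 3, 4, 5], b:[1, 6]  free=[FFFFFFF.]
after create(c) → a:[0, 2, 3, 4, 5], b:[1, 6], c:[7]  free=[FFFFFFFF]
after unlink(c) → a:[0, 2, 3, 4, 5], b:[1, 6]  free=[FFFFFFF.]

bitmap = FFFFFFF.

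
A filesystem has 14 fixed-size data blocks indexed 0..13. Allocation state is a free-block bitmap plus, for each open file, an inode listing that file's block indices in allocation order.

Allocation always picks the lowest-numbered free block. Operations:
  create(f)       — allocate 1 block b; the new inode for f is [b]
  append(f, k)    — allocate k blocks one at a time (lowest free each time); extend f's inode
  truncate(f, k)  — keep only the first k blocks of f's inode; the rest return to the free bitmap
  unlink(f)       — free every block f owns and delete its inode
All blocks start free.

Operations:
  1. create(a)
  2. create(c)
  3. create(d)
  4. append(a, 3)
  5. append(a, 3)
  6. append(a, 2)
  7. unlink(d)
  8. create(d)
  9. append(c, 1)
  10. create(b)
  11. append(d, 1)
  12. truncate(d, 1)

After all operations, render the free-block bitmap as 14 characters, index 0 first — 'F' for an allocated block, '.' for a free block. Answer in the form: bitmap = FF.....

bitmap = FFFFFFFFFFFFF.

  1. create(a)  ⇒  F.............  {a→[0]}
  2. create(c)  ⇒  FF............  {a→[0]; c→[1]}
  3. create(d)  ⇒  FFF...........  {a→[0]; c→[1]; d→[2]}
  4. append(a, 3)  ⇒  FFFFFF........  {a→[0, 3, 4, 5]; c→[1]; d→[2]}
  5. append(a, 3)  ⇒  FFFFFFFFF.....  {a→[0, 3, 4, 5, 6, 7, 8]; c→[1]; d→[2]}
  6. append(a, 2)  ⇒  FFFFFFFFFFF...  {a→[0, 3, 4, 5, 6, 7, 8, 9, 10]; c→[1]; d→[2]}
  7. unlink(d)  ⇒  FF.FFFFFFFF...  {a→[0, 3, 4, 5, 6, 7, 8, 9, 10]; c→[1]}
  8. create(d)  ⇒  FFFFFFFFFFF...  {a→[0, 3, 4, 5, 6, 7, 8, 9, 10]; c→[1]; d→[2]}
  9. append(c, 1)  ⇒  FFFFFFFFFFFF..  {a→[0, 3, 4, 5, 6, 7, 8, 9, 10]; c→[1, 11]; d→[2]}
  10. create(b)  ⇒  FFFFFFFFFFFFF.  {a→[0, 3, 4, 5, 6, 7, 8, 9, 10]; b→[12]; c→[1, 11]; d→[2]}
  11. append(d, 1)  ⇒  FFFFFFFFFFFFFF  {a→[0, 3, 4, 5, 6, 7, 8, 9, 10]; b→[12]; c→[1, 11]; d→[2, 13]}
  12. truncate(d, 1)  ⇒  FFFFFFFFFFFFF.  {a→[0, 3, 4, 5, 6, 7, 8, 9, 10]; b→[12]; c→[1, 11]; d→[2]}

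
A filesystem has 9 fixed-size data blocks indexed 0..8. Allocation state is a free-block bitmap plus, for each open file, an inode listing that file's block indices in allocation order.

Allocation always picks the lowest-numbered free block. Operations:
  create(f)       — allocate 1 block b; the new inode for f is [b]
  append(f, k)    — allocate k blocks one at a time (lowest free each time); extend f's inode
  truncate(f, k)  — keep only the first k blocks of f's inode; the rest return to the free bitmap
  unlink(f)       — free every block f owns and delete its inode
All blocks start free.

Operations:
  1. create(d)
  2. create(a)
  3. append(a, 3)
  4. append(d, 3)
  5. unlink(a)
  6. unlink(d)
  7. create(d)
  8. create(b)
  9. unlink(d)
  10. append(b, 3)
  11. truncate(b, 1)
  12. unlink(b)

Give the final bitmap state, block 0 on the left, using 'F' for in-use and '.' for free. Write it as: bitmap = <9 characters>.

bitmap = .........

  1. create(d)  ⇒  F........  {d→[0]}
  2. create(a)  ⇒  FF.......  {a→[1]; d→[0]}
  3. append(a, 3)  ⇒  FFFFF....  {a→[1, 2, 3, 4]; d→[0]}
  4. append(d, 3)  ⇒  FFFFFFFF.  {a→[1, 2, 3, 4]; d→[0, 5, 6, 7]}
  5. unlink(a)  ⇒  F....FFF.  {d→[0, 5, 6, 7]}
  6. unlink(d)  ⇒  .........  {}
  7. create(d)  ⇒  F........  {d→[0]}
  8. create(b)  ⇒  FF.......  {b→[1]; d→[0]}
  9. unlink(d)  ⇒  .F.......  {b→[1]}
  10. append(b, 3)  ⇒  FFFF.....  {b→[1, 0, 2, 3]}
  11. truncate(b, 1)  ⇒  .F.......  {b→[1]}
  12. unlink(b)  ⇒  .........  {}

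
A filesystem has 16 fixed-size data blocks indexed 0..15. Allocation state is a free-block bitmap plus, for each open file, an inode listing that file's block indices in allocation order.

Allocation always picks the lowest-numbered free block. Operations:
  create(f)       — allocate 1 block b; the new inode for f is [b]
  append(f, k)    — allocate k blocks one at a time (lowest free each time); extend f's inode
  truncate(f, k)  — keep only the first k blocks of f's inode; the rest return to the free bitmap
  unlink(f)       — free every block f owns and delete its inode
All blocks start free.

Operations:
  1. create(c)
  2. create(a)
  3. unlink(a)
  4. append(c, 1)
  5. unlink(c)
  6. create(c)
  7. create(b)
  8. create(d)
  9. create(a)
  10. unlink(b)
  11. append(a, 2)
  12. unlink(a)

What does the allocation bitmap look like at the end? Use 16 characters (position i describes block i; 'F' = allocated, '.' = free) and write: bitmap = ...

bitmap = F.F.............

[1] create(c) — c=0 (map F...............)
[2] create(a) — a=1 c=0 (map FF..............)
[3] unlink(a) — c=0 (map F...............)
[4] append(c, 1) — c=0,1 (map FF..............)
[5] unlink(c) —  (map ................)
[6] create(c) — c=0 (map F...............)
[7] create(b) — b=1 c=0 (map FF..............)
[8] create(d) — b=1 c=0 d=2 (map FFF.............)
[9] create(a) — a=3 b=1 c=0 d=2 (map FFFF............)
[10] unlink(b) — a=3 c=0 d=2 (map F.FF............)
[11] append(a, 2) — a=3,1,4 c=0 d=2 (map FFFFF...........)
[12] unlink(a) — c=0 d=2 (map F.F.............)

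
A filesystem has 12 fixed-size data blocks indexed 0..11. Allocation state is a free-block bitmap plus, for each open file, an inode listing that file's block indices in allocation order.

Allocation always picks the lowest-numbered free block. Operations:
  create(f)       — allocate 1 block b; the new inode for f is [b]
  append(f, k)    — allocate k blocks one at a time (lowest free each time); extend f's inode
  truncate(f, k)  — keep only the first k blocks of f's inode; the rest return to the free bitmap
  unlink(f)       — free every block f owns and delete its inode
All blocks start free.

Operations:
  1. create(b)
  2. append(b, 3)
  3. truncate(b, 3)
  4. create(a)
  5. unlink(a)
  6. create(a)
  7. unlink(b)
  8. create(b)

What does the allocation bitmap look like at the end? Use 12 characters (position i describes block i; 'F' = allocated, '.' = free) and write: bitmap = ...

[1] create(b) — b=0 (map F...........)
[2] append(b, 3) — b=0,1,2,3 (map FFFF........)
[3] truncate(b, 3) — b=0,1,2 (map FFF.........)
[4] create(a) — a=3 b=0,1,2 (map FFFF........)
[5] unlink(a) — b=0,1,2 (map FFF.........)
[6] create(a) — a=3 b=0,1,2 (map FFFF........)
[7] unlink(b) — a=3 (map ...F........)
[8] create(b) — a=3 b=0 (map F..F........)

bitmap = F..F........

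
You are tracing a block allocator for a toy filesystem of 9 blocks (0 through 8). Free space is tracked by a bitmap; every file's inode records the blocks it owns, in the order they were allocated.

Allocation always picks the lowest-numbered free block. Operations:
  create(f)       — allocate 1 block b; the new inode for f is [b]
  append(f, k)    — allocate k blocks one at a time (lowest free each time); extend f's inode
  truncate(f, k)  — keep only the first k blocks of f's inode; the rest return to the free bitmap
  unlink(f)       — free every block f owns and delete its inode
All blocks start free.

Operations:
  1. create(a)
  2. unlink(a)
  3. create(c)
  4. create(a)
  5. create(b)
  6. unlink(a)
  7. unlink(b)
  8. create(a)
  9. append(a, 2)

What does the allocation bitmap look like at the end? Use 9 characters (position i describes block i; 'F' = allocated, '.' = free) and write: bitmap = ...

bitmap = FFFF.....

[1] create(a) — a=0 (map F........)
[2] unlink(a) —  (map .........)
[3] create(c) — c=0 (map F........)
[4] create(a) — a=1 c=0 (map FF.......)
[5] create(b) — a=1 b=2 c=0 (map FFF......)
[6] unlink(a) — b=2 c=0 (map F.F......)
[7] unlink(b) — c=0 (map F........)
[8] create(a) — a=1 c=0 (map FF.......)
[9] append(a, 2) — a=1,2,3 c=0 (map FFFF.....)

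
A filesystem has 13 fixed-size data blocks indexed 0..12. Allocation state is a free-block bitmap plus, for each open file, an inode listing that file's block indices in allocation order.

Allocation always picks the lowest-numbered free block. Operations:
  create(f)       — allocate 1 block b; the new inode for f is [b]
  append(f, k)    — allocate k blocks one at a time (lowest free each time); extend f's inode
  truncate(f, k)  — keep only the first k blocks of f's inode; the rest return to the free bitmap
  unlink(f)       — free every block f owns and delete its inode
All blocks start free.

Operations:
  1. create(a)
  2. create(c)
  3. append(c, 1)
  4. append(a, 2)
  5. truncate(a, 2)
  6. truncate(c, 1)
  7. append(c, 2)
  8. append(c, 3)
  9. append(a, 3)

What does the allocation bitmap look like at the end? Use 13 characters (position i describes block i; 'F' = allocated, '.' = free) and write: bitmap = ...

[1] create(a) — a=0 (map F............)
[2] create(c) — a=0 c=1 (map FF...........)
[3] append(c, 1) — a=0 c=1,2 (map FFF..........)
[4] append(a, 2) — a=0,3,4 c=1,2 (map FFFFF........)
[5] truncate(a, 2) — a=0,3 c=1,2 (map FFFF.........)
[6] truncate(c, 1) — a=0,3 c=1 (map FF.F.........)
[7] append(c, 2) — a=0,3 c=1,2,4 (map FFFFF........)
[8] append(c, 3) — a=0,3 c=1,2,4,5,6,7 (map FFFFFFFF.....)
[9] append(a, 3) — a=0,3,8,9,10 c=1,2,4,5,6,7 (map FFFFFFFFFFF..)

bitmap = FFFFFFFFFFF..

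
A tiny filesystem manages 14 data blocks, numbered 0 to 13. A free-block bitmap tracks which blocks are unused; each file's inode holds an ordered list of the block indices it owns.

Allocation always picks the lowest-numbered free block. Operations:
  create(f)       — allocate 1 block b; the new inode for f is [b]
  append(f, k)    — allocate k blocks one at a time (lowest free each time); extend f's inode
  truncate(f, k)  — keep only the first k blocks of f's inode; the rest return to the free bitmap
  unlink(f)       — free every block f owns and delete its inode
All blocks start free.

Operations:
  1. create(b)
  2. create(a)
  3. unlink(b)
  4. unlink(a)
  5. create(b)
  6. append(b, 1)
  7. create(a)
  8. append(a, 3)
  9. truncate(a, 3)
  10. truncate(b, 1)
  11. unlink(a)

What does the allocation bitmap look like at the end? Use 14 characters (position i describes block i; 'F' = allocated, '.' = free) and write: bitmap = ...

  1. create(b)  ⇒  F.............  {b→[0]}
  2. create(a)  ⇒  FF............  {a→[1]; b→[0]}
  3. unlink(b)  ⇒  .F............  {a→[1]}
  4. unlink(a)  ⇒  ..............  {}
  5. create(b)  ⇒  F.............  {b→[0]}
  6. append(b, 1)  ⇒  FF............  {b→[0, 1]}
  7. create(a)  ⇒  FFF...........  {a→[2]; b→[0, 1]}
  8. append(a, 3)  ⇒  FFFFFF........  {a→[2, 3, 4, 5]; b→[0, 1]}
  9. truncate(a, 3)  ⇒  FFFFF.........  {a→[2, 3, 4]; b→[0, 1]}
  10. truncate(b, 1)  ⇒  F.FFF.........  {a→[2, 3, 4]; b→[0]}
  11. unlink(a)  ⇒  F.............  {b→[0]}

bitmap = F.............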